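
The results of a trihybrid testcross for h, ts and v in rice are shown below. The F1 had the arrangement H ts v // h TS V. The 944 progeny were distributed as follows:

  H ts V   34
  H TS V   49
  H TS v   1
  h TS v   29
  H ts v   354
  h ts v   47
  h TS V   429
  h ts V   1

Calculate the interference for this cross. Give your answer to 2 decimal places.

0.70

The two rarest classes, H TS v and h ts V, are the double crossovers. Comparing them with the parentals, only the ts allele has switched, so ts is the middle locus and the order is h – ts – v.
h–ts: (96 + 2)/944 = 0.1038; ts–v: (63 + 2)/944 = 0.0689.
Expected DCO frequency = 0.1038 × 0.0689 ≈ 0.00715; observed = 2/944 ≈ 0.00212.
Coefficient of coincidence = 0.00212/0.00715 ≈ 0.30; interference = 1 − 0.30 = 0.70.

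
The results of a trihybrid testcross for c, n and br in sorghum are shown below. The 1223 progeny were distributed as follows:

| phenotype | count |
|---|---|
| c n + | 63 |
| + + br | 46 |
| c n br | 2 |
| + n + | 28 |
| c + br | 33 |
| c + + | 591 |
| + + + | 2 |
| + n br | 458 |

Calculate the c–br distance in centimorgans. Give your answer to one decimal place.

5.3 centimorgans

The two most frequent reciprocal classes, + n br and c + +, are the parental types, so the F1 was + n br / c + +.
The two rarest classes, c n br and + + +, are the double crossovers. Comparing them with the parentals, only the c allele has switched, so c is the middle locus and the order is br – c – n.
Crossovers in the br–c interval produce the single-crossover classes + n + and c + br (28 + 33 = 61) plus the double crossovers (4).
RF(br–c) = (61 + 4) / 1223 = 65/1223 = 0.0531 → 5.3 centimorgans.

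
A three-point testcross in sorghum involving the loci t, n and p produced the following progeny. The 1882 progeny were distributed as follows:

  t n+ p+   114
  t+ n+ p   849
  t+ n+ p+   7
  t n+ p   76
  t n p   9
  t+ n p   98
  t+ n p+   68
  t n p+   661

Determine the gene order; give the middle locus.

The two most frequent reciprocal classes, t n p+ and t+ n+ p, are the parental types, so the F1 was t n p+ / t+ n+ p.
The two rarest classes, t n p and t+ n+ p+, are the double crossovers. Comparing them with the parentals, only the p allele has switched, so p is the middle locus and the order is n – p – t.

p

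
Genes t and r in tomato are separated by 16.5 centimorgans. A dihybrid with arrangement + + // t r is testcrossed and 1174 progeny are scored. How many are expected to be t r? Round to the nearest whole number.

A map distance of 16.5 centimorgans corresponds to a recombination frequency of 0.165.
The F1 is + + / t r, so t r is a parental gamete class with expected frequency (1 − r)/2 = 0.835/2 = 0.4175.
Expected number = 0.4175 × 1174 = 490.14 ≈ 490.

490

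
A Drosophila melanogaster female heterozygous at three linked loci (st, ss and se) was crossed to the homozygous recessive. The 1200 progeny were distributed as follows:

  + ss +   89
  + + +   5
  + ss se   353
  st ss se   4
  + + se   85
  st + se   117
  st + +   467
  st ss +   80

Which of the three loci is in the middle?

The two most frequent reciprocal classes, st + + and + ss se, are the parental types, so the F1 was st + + / + ss se.
The two rarest classes, + + + and st ss se, are the double crossovers. Comparing them with the parentals, only the st allele has switched, so st is the middle locus and the order is se – st – ss.

st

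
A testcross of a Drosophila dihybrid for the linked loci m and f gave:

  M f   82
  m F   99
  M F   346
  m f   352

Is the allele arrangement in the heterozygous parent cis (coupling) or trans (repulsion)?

The two most frequent classes are M F (346) and m f (352); these are the parental (non-recombinant) types.
So the F1 carried M F on one chromosome and m f on the other — the recessive alleles are on the same chromosome (cis / coupling).

cis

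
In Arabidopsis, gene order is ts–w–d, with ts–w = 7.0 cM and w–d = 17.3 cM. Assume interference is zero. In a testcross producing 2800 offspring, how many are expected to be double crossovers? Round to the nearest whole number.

Map distances give recombination frequencies of 0.070 and 0.173 for the two intervals.
With no interference, expected double-crossover frequency = 0.070 × 0.173 = 0.01211.
Expected number = 0.01211 × 2800 = 33.91 ≈ 34.

34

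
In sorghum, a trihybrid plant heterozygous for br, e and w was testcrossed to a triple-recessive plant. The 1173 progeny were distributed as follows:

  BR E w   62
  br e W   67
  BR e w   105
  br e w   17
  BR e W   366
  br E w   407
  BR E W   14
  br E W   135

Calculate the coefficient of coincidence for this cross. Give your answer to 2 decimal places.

The two most frequent reciprocal classes, BR e W and br E w, are the parental types, so the F1 was BR e W / br E w.
The two rarest classes, BR E W and br e w, are the double crossovers. Comparing them with the parentals, only the e allele has switched, so e is the middle locus and the order is br – e – w.
br–e: (129 + 31)/1173 = 0.1364; e–w: (240 + 31)/1173 = 0.2310.
Expected DCO frequency = 0.1364 × 0.2310 ≈ 0.03151; observed = 31/1173 ≈ 0.02643.
Coefficient of coincidence = 0.02643/0.03151 ≈ 0.84.

0.84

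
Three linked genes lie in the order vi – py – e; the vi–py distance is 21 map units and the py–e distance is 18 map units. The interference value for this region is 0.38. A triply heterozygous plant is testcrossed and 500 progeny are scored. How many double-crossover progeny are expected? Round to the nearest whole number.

Map distances give recombination frequencies of 0.210 and 0.180 for the two intervals.
With interference 0.38 (so coincidence = 0.62), expected double-crossover frequency = 0.210 × 0.180 × 0.62 = 0.02344.
Expected number = 0.02344 × 500 = 11.72 ≈ 12.

12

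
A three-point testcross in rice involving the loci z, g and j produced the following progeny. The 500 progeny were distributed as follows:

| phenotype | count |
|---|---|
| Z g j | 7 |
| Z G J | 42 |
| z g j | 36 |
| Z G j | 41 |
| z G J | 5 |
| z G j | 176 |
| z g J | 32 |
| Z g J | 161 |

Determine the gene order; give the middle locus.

The two most frequent reciprocal classes, z G j and Z g J, are the parental types, so the F1 was z G j / Z g J.
The two rarest classes, z G J and Z g j, are the double crossovers. Comparing them with the parentals, only the j allele has switched, so j is the middle locus and the order is z – j – g.

j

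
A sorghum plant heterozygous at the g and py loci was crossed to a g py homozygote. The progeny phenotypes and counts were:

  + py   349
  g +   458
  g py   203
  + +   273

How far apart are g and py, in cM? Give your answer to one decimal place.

37.1 cM

The two most frequent classes, + py (349) and g + (458), are the parental types, so the F1 was + py / g +.
The recombinant classes are + + and g py: 273 + 203 = 476.
Recombination frequency = 476/1283 = 0.3710 ≈ 37.1%, i.e. 37.1 cM.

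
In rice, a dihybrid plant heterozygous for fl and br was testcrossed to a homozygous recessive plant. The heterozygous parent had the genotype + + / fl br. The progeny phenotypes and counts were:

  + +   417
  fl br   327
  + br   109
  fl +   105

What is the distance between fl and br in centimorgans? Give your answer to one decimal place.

22.3 centimorgans

The recombinant classes are + br and fl +: 109 + 105 = 214.
Recombination frequency = 214/958 = 0.2234 ≈ 22.3%, i.e. 22.3 centimorgans.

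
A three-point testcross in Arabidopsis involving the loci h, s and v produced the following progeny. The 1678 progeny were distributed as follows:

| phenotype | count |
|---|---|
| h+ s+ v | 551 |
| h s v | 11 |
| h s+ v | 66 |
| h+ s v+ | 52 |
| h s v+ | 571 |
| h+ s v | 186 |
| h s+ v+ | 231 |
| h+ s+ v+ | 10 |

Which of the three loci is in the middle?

v

The two most frequent reciprocal classes, h s v+ and h+ s+ v, are the parental types, so the F1 was h s v+ / h+ s+ v.
The two rarest classes, h s v and h+ s+ v+, are the double crossovers. Comparing them with the parentals, only the v allele has switched, so v is the middle locus and the order is s – v – h.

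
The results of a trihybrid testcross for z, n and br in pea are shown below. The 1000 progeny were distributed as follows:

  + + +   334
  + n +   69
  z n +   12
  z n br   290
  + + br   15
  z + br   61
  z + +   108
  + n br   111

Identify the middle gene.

The two most frequent reciprocal classes, z n br and + + +, are the parental types, so the F1 was z n br / + + +.
The two rarest classes, z n + and + + br, are the double crossovers. Comparing them with the parentals, only the br allele has switched, so br is the middle locus and the order is z – br – n.

br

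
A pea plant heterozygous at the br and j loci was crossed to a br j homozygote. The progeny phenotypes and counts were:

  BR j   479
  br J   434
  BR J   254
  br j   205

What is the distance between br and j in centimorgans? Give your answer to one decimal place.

33.5 centimorgans

The two most frequent classes, BR j (479) and br J (434), are the parental types, so the F1 was BR j / br J.
The recombinant classes are BR J and br j: 254 + 205 = 459.
Recombination frequency = 459/1372 = 0.3345 ≈ 33.5%, i.e. 33.5 centimorgans.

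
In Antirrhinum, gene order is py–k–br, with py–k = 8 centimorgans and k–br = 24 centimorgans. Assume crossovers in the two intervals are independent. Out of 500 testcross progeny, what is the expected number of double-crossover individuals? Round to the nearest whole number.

Map distances give recombination frequencies of 0.080 and 0.240 for the two intervals.
With no interference, expected double-crossover frequency = 0.080 × 0.240 = 0.01920.
Expected number = 0.01920 × 500 = 9.60 ≈ 10.

10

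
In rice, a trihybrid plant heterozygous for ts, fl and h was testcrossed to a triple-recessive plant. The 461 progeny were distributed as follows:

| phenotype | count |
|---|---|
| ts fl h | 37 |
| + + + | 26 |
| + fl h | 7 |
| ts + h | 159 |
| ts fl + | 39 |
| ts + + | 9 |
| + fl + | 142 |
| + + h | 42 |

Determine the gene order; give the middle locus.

The two most frequent reciprocal classes, + fl + and ts + h, are the parental types, so the F1 was + fl + / ts + h.
The two rarest classes, + fl h and ts + +, are the double crossovers. Comparing them with the parentals, only the h allele has switched, so h is the middle locus and the order is fl – h – ts.

h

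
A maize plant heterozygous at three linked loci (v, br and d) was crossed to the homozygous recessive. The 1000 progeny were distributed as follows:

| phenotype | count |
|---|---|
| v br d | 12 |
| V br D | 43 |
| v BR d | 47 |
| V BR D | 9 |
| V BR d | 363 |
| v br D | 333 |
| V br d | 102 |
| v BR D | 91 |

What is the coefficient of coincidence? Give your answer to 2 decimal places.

The two most frequent reciprocal classes, v br D and V BR d, are the parental types, so the F1 was v br D / V BR d.
The two rarest classes, v br d and V BR D, are the double crossovers. Comparing them with the parentals, only the d allele has switched, so d is the middle locus and the order is br – d – v.
br–d: (193 + 21)/1000 = 0.2140; d–v: (90 + 21)/1000 = 0.1110.
Expected DCO frequency = 0.2140 × 0.1110 ≈ 0.02375; observed = 21/1000 ≈ 0.02100.
Coefficient of coincidence = 0.02100/0.02375 ≈ 0.88.

0.88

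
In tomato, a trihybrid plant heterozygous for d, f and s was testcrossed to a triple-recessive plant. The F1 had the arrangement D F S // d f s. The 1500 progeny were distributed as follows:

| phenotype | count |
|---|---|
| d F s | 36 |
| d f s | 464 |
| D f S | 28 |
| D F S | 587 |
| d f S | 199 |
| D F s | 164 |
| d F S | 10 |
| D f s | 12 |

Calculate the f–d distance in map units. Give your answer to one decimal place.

The two rarest classes, d F S and D f s, are the double crossovers. Comparing them with the parentals, only the d allele has switched, so d is the middle locus and the order is s – d – f.
Crossovers in the d–f interval produce the single-crossover classes D f S and d F s (28 + 36 = 64) plus the double crossovers (22).
RF(d–f) = (64 + 22) / 1500 = 86/1500 = 0.0573 → 5.7 map units.

5.7 map units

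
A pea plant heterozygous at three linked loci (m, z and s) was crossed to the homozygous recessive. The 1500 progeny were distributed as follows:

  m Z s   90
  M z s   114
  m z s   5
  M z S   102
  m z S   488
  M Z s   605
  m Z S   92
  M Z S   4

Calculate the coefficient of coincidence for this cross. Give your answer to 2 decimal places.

The two most frequent reciprocal classes, M Z s and m z S, are the parental types, so the F1 was M Z s / m z S.
The two rarest classes, M Z S and m z s, are the double crossovers. Comparing them with the parentals, only the s allele has switched, so s is the middle locus and the order is z – s – m.
z–s: (206 + 9)/1500 = 0.1433; s–m: (192 + 9)/1500 = 0.1340.
Expected DCO frequency = 0.1433 × 0.1340 ≈ 0.01920; observed = 9/1500 ≈ 0.00600.
Coefficient of coincidence = 0.00600/0.01920 ≈ 0.31.

0.31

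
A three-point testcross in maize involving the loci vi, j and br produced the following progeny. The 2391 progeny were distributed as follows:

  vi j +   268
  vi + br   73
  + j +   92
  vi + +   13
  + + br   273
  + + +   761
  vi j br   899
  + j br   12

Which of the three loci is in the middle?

vi

The two most frequent reciprocal classes, vi j br and + + +, are the parental types, so the F1 was vi j br / + + +.
The two rarest classes, + j br and vi + +, are the double crossovers. Comparing them with the parentals, only the vi allele has switched, so vi is the middle locus and the order is j – vi – br.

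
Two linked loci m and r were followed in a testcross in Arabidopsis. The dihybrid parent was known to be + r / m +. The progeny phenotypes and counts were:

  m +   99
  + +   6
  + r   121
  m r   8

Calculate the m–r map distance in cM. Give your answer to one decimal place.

The recombinant classes are + + and m r: 6 + 8 = 14.
Recombination frequency = 14/234 = 0.0598 ≈ 6.0%, i.e. 6.0 cM.

6.0 cM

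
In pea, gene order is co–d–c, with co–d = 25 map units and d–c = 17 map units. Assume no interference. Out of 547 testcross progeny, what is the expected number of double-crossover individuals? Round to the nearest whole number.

Map distances give recombination frequencies of 0.250 and 0.170 for the two intervals.
With no interference, expected double-crossover frequency = 0.250 × 0.170 = 0.04250.
Expected number = 0.04250 × 547 = 23.25 ≈ 23.

23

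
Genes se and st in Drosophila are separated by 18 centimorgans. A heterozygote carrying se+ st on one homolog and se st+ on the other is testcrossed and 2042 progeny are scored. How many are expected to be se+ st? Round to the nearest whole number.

837

A map distance of 18 centimorgans corresponds to a recombination frequency of 0.180.
The F1 is se+ st / se st+, so se+ st is a parental gamete class with expected frequency (1 − r)/2 = 0.820/2 = 0.4100.
Expected number = 0.4100 × 2042 = 837.22 ≈ 837.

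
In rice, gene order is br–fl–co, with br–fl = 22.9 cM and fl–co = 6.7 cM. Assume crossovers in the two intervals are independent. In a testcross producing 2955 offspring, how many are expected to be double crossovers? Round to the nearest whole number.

Map distances give recombination frequencies of 0.229 and 0.067 for the two intervals.
With no interference, expected double-crossover frequency = 0.229 × 0.067 = 0.01534.
Expected number = 0.01534 × 2955 = 45.34 ≈ 45.

45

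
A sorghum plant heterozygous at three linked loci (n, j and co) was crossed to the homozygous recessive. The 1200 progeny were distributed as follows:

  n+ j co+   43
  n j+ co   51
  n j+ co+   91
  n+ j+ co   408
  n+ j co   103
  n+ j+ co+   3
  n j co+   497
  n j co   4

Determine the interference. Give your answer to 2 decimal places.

The two most frequent reciprocal classes, n j co+ and n+ j+ co, are the parental types, so the F1 was n j co+ / n+ j+ co.
The two rarest classes, n j co and n+ j+ co+, are the double crossovers. Comparing them with the parentals, only the co allele has switched, so co is the middle locus and the order is n – co – j.
n–co: (94 + 7)/1200 = 0.0842; co–j: (194 + 7)/1200 = 0.1675.
Expected DCO frequency = 0.0842 × 0.1675 ≈ 0.01410; observed = 7/1200 ≈ 0.00583.
Coefficient of coincidence = 0.00583/0.01410 ≈ 0.41; interference = 1 − 0.41 = 0.59.

0.59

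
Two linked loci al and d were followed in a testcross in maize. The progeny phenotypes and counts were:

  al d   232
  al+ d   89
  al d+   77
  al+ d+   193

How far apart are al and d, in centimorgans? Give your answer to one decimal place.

28.1 centimorgans

The two most frequent classes, al+ d+ (193) and al d (232), are the parental types, so the F1 was al+ d+ / al d.
The recombinant classes are al+ d and al d+: 89 + 77 = 166.
Recombination frequency = 166/591 = 0.2809 ≈ 28.1%, i.e. 28.1 centimorgans.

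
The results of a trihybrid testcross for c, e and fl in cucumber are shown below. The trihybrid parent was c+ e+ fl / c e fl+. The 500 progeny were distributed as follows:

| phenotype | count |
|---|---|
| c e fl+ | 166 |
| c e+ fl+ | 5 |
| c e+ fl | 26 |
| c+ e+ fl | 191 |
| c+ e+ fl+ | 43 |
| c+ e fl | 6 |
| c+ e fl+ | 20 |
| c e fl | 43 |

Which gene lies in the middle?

e

The two rarest classes, c+ e fl and c e+ fl+, are the double crossovers. Comparing them with the parentals, only the e allele has switched, so e is the middle locus and the order is fl – e – c.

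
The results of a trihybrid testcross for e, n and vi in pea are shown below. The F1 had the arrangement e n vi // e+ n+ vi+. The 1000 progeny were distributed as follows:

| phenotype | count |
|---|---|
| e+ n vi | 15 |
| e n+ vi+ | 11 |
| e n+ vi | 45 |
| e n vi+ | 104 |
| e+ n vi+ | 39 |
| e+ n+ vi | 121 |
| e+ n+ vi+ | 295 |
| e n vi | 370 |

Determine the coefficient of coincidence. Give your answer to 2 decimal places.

The two rarest classes, e+ n vi and e n+ vi+, are the double crossovers. Comparing them with the parentals, only the e allele has switched, so e is the middle locus and the order is n – e – vi.
n–e: (84 + 26)/1000 = 0.1100; e–vi: (225 + 26)/1000 = 0.2510.
Expected DCO frequency = 0.1100 × 0.2510 ≈ 0.02761; observed = 26/1000 ≈ 0.02600.
Coefficient of coincidence = 0.02600/0.02761 ≈ 0.94.

0.94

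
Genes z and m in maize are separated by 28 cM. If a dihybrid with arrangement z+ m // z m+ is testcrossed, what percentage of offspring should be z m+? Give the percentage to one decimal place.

A map distance of 28 cM corresponds to a recombination frequency of 0.280.
The F1 is z+ m / z m+, so z m+ is a parental gamete class with expected frequency (1 − r)/2 = 0.720/2 = 0.3600.
That is 0.3600 = 36.0% of the progeny.

36.0%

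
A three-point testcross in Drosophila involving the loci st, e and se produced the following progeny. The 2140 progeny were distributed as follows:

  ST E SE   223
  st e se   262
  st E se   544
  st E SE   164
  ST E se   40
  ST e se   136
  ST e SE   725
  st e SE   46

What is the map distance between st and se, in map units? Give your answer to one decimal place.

18.0 map units

The two most frequent reciprocal classes, st E se and ST e SE, are the parental types, so the F1 was st E se / ST e SE.
The two rarest classes, ST E se and st e SE, are the double crossovers. Comparing them with the parentals, only the st allele has switched, so st is the middle locus and the order is se – st – e.
Crossovers in the se–st interval produce the single-crossover classes st E SE and ST e se (164 + 136 = 300) plus the double crossovers (86).
RF(se–st) = (300 + 86) / 2140 = 386/2140 = 0.1804 → 18.0 map units.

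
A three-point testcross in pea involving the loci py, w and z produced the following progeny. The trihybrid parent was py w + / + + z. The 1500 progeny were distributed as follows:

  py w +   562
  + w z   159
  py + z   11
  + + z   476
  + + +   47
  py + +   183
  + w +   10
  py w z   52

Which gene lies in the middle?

py

The two rarest classes, + w + and py + z, are the double crossovers. Comparing them with the parentals, only the py allele has switched, so py is the middle locus and the order is w – py – z.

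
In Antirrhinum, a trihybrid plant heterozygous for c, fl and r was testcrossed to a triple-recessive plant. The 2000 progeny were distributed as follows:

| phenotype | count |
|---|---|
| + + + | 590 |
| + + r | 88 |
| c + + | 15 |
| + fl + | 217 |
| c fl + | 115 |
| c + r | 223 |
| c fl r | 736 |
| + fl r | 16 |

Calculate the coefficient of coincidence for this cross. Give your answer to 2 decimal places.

0.56

The two most frequent reciprocal classes, + + + and c fl r, are the parental types, so the F1 was + + + / c fl r.
The two rarest classes, c + + and + fl r, are the double crossovers. Comparing them with the parentals, only the c allele has switched, so c is the middle locus and the order is r – c – fl.
r–c: (203 + 31)/2000 = 0.1170; c–fl: (440 + 31)/2000 = 0.2355.
Expected DCO frequency = 0.1170 × 0.2355 ≈ 0.02755; observed = 31/2000 ≈ 0.01550.
Coefficient of coincidence = 0.01550/0.02755 ≈ 0.56.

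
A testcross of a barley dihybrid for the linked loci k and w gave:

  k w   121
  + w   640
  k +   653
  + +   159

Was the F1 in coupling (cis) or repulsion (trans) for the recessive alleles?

trans

The two most frequent classes are + w (640) and k + (653); these are the parental (non-recombinant) types.
So the F1 carried + w on one chromosome and k + on the other — the recessive alleles are on opposite chromosomes (trans / repulsion).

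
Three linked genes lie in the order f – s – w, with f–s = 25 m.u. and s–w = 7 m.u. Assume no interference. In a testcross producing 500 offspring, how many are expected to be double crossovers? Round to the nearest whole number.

9

Map distances give recombination frequencies of 0.250 and 0.070 for the two intervals.
With no interference, expected double-crossover frequency = 0.250 × 0.070 = 0.01750.
Expected number = 0.01750 × 500 = 8.75 ≈ 9.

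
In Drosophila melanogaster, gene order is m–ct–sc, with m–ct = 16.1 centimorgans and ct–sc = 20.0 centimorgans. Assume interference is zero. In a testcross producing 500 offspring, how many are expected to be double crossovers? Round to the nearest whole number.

16

Map distances give recombination frequencies of 0.161 and 0.200 for the two intervals.
With no interference, expected double-crossover frequency = 0.161 × 0.200 = 0.03220.
Expected number = 0.03220 × 500 = 16.10 ≈ 16.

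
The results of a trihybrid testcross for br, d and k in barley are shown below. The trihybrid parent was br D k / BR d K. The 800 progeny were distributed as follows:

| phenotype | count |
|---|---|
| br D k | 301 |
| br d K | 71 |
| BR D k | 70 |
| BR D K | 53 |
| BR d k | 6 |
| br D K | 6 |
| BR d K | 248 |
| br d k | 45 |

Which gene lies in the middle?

The two rarest classes, br D K and BR d k, are the double crossovers. Comparing them with the parentals, only the k allele has switched, so k is the middle locus and the order is br – k – d.

k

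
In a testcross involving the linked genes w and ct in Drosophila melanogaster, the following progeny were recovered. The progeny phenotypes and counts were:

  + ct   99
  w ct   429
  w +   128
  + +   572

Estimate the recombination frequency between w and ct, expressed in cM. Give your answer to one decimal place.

18.5 cM

The two most frequent classes, + + (572) and w ct (429), are the parental types, so the F1 was + + / w ct.
The recombinant classes are + ct and w +: 99 + 128 = 227.
Recombination frequency = 227/1228 = 0.1849 ≈ 18.5%, i.e. 18.5 cM.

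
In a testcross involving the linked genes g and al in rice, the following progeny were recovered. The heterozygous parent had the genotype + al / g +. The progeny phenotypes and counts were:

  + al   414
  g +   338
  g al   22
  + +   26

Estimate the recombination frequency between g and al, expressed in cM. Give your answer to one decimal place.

6.0 cM

The recombinant classes are + + and g al: 26 + 22 = 48.
Recombination frequency = 48/800 = 0.0600 ≈ 6.0%, i.e. 6.0 cM.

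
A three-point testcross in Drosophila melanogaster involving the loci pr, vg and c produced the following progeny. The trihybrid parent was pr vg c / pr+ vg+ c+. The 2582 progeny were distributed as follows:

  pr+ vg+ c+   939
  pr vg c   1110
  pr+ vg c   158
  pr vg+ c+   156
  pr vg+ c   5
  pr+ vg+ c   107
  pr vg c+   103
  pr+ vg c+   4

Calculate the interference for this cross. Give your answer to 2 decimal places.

The two rarest classes, pr vg+ c and pr+ vg c+, are the double crossovers. Comparing them with the parentals, only the vg allele has switched, so vg is the middle locus and the order is pr – vg – c.
pr–vg: (314 + 9)/2582 = 0.1251; vg–c: (210 + 9)/2582 = 0.0848.
Expected DCO frequency = 0.1251 × 0.0848 ≈ 0.01061; observed = 9/2582 ≈ 0.00349.
Coefficient of coincidence = 0.00349/0.01061 ≈ 0.33; interference = 1 − 0.33 = 0.67.

0.67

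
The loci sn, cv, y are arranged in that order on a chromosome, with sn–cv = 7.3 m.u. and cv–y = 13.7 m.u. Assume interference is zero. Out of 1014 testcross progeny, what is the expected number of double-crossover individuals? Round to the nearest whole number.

Map distances give recombination frequencies of 0.073 and 0.137 for the two intervals.
With no interference, expected double-crossover frequency = 0.073 × 0.137 = 0.01000.
Expected number = 0.01000 × 1014 = 10.14 ≈ 10.

10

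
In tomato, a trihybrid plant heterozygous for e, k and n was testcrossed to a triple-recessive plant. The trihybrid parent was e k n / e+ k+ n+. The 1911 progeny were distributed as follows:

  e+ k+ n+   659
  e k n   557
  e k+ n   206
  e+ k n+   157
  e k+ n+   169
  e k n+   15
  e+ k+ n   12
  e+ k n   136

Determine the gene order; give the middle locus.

n

The two rarest classes, e k n+ and e+ k+ n, are the double crossovers. Comparing them with the parentals, only the n allele has switched, so n is the middle locus and the order is e – n – k.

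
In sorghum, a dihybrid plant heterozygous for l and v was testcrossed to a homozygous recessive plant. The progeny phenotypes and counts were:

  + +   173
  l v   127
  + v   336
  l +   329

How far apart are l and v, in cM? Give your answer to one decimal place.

31.1 cM

The two most frequent classes, + v (336) and l + (329), are the parental types, so the F1 was + v / l +.
The recombinant classes are + + and l v: 173 + 127 = 300.
Recombination frequency = 300/965 = 0.3109 ≈ 31.1%, i.e. 31.1 cM.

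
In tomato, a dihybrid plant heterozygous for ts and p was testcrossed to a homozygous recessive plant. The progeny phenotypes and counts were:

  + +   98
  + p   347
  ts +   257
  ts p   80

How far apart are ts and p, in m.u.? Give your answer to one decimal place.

22.8 m.u.

The two most frequent classes, + p (347) and ts + (257), are the parental types, so the F1 was + p / ts +.
The recombinant classes are + + and ts p: 98 + 80 = 178.
Recombination frequency = 178/782 = 0.2276 ≈ 22.8%, i.e. 22.8 m.u.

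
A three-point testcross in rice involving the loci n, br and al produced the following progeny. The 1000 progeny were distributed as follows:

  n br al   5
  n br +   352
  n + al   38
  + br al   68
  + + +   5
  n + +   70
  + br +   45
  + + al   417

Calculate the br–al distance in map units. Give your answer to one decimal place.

The two most frequent reciprocal classes, n br + and + + al, are the parental types, so the F1 was n br + / + + al.
The two rarest classes, n br al and + + +, are the double crossovers. Comparing them with the parentals, only the al allele has switched, so al is the middle locus and the order is n – al – br.
Crossovers in the al–br interval produce the single-crossover classes n + + and + br al (70 + 68 = 138) plus the double crossovers (10).
RF(al–br) = (138 + 10) / 1000 = 148/1000 = 0.1480 → 14.8 map units.

14.8 map units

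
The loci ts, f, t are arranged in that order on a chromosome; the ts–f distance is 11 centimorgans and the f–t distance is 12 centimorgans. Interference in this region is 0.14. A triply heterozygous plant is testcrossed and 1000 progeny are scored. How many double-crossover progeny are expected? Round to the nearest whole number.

Map distances give recombination frequencies of 0.110 and 0.120 for the two intervals.
With interference 0.14 (so coincidence = 0.86), expected double-crossover frequency = 0.110 × 0.120 × 0.86 = 0.01135.
Expected number = 0.01135 × 1000 = 11.35 ≈ 11.

11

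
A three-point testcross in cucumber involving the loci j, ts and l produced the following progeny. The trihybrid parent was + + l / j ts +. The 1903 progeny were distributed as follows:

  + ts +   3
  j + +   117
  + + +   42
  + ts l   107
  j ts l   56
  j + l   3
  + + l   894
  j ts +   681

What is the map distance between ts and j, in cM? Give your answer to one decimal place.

The two rarest classes, j + l and + ts +, are the double crossovers. Comparing them with the parentals, only the j allele has switched, so j is the middle locus and the order is ts – j – l.
Crossovers in the ts–j interval produce the single-crossover classes + ts l and j + + (107 + 117 = 224) plus the double crossovers (6).
RF(ts–j) = (224 + 6) / 1903 = 230/1903 = 0.1209 → 12.1 cM.

12.1 cM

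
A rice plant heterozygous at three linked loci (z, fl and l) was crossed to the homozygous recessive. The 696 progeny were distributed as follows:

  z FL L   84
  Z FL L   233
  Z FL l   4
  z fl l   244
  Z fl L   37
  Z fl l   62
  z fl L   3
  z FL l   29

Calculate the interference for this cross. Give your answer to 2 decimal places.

The two most frequent reciprocal classes, z fl l and Z FL L, are the parental types, so the F1 was z fl l / Z FL L.
The two rarest classes, z fl L and Z FL l, are the double crossovers. Comparing them with the parentals, only the l allele has switched, so l is the middle locus and the order is fl – l – z.
fl–l: (66 + 7)/696 = 0.1049; l–z: (146 + 7)/696 = 0.2198.
Expected DCO frequency = 0.1049 × 0.2198 ≈ 0.02306; observed = 7/696 ≈ 0.01006.
Coefficient of coincidence = 0.01006/0.02306 ≈ 0.44; interference = 1 − 0.44 = 0.56.

0.56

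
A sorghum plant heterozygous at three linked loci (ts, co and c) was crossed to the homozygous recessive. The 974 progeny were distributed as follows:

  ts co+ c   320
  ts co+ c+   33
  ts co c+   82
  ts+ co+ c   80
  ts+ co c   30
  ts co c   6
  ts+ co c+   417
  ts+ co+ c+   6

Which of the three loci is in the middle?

The two most frequent reciprocal classes, ts co+ c and ts+ co c+, are the parental types, so the F1 was ts co+ c / ts+ co c+.
The two rarest classes, ts co c and ts+ co+ c+, are the double crossovers. Comparing them with the parentals, only the co allele has switched, so co is the middle locus and the order is c – co – ts.

co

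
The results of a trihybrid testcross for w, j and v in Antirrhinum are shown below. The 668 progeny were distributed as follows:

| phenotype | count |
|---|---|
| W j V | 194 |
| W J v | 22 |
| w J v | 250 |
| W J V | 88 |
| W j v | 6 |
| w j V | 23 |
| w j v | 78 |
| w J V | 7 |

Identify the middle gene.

v

The two most frequent reciprocal classes, W j V and w J v, are the parental types, so the F1 was W j V / w J v.
The two rarest classes, W j v and w J V, are the double crossovers. Comparing them with the parentals, only the v allele has switched, so v is the middle locus and the order is j – v – w.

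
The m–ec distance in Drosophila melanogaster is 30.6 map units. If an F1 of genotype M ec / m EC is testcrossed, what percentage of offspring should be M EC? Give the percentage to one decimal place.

15.3%

A map distance of 30.6 map units corresponds to a recombination frequency of 0.306.
The F1 is M ec / m EC, so M EC is a recombinant gamete class with expected frequency r/2 = 0.306/2 = 0.1530.
That is 0.1530 = 15.3% of the progeny.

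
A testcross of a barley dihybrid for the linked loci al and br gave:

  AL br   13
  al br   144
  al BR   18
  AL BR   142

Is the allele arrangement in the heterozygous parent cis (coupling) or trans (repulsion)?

The two most frequent classes are AL BR (142) and al br (144); these are the parental (non-recombinant) types.
So the F1 carried AL BR on one chromosome and al br on the other — the recessive alleles are on the same chromosome (cis / coupling).

cis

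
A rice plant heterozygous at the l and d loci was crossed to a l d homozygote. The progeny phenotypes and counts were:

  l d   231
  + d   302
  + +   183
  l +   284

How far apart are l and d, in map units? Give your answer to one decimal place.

The two most frequent classes, + d (302) and l + (284), are the parental types, so the F1 was + d / l +.
The recombinant classes are + + and l d: 183 + 231 = 414.
Recombination frequency = 414/1000 = 0.4140 ≈ 41.4%, i.e. 41.4 map units.

41.4 map units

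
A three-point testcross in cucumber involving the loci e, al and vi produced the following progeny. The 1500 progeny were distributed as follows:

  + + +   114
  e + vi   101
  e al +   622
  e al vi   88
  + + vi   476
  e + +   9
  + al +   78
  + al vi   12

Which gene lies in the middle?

al

The two most frequent reciprocal classes, + + vi and e al +, are the parental types, so the F1 was + + vi / e al +.
The two rarest classes, + al vi and e + +, are the double crossovers. Comparing them with the parentals, only the al allele has switched, so al is the middle locus and the order is vi – al – e.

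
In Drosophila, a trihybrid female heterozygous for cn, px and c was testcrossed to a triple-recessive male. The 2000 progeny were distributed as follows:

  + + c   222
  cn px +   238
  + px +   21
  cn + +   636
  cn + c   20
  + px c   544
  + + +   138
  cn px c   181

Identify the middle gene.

The two most frequent reciprocal classes, + px c and cn + +, are the parental types, so the F1 was + px c / cn + +.
The two rarest classes, + px + and cn + c, are the double crossovers. Comparing them with the parentals, only the c allele has switched, so c is the middle locus and the order is cn – c – px.

c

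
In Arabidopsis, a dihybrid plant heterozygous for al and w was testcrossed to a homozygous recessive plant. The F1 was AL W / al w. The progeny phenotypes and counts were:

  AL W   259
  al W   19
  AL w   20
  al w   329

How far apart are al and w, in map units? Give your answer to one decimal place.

The recombinant classes are AL w and al W: 20 + 19 = 39.
Recombination frequency = 39/627 = 0.0622 ≈ 6.2%, i.e. 6.2 map units.

6.2 map units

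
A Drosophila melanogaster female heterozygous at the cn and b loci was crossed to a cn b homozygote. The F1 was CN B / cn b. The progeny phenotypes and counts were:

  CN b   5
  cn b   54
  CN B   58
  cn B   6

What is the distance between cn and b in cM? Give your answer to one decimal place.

The recombinant classes are CN b and cn B: 5 + 6 = 11.
Recombination frequency = 11/123 = 0.0894 ≈ 8.9%, i.e. 8.9 cM.

8.9 cM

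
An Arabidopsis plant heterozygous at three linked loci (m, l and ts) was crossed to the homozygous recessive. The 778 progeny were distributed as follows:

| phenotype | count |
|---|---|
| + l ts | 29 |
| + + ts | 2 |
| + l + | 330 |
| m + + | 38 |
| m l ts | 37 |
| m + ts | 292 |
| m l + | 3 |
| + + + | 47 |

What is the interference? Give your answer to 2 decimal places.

0.39

The two most frequent reciprocal classes, m + ts and + l +, are the parental types, so the F1 was m + ts / + l +.
The two rarest classes, + + ts and m l +, are the double crossovers. Comparing them with the parentals, only the m allele has switched, so m is the middle locus and the order is l – m – ts.
l–m: (84 + 5)/778 = 0.1144; m–ts: (67 + 5)/778 = 0.0925.
Expected DCO frequency = 0.1144 × 0.0925 ≈ 0.01058; observed = 5/778 ≈ 0.00643.
Coefficient of coincidence = 0.00643/0.01058 ≈ 0.61; interference = 1 − 0.61 = 0.39.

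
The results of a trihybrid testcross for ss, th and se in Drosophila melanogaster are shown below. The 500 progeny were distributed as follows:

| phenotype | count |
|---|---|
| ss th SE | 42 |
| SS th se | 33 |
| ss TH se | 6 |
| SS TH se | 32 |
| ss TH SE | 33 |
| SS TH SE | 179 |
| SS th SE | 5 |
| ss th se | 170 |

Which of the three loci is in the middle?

The two most frequent reciprocal classes, SS TH SE and ss th se, are the parental types, so the F1 was SS TH SE / ss th se.
The two rarest classes, SS th SE and ss TH se, are the double crossovers. Comparing them with the parentals, only the th allele has switched, so th is the middle locus and the order is ss – th – se.

th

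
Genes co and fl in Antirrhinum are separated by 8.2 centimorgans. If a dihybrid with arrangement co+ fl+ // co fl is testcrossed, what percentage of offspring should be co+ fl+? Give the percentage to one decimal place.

45.9%

A map distance of 8.2 centimorgans corresponds to a recombination frequency of 0.082.
The F1 is co+ fl+ / co fl, so co+ fl+ is a parental gamete class with expected frequency (1 − r)/2 = 0.918/2 = 0.4590.
That is 0.4590 = 45.9% of the progeny.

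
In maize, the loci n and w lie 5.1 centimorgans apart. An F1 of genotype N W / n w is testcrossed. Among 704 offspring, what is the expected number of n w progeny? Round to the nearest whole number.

334

A map distance of 5.1 centimorgans corresponds to a recombination frequency of 0.051.
The F1 is N W / n w, so n w is a parental gamete class with expected frequency (1 − r)/2 = 0.949/2 = 0.4745.
Expected number = 0.4745 × 704 = 334.05 ≈ 334.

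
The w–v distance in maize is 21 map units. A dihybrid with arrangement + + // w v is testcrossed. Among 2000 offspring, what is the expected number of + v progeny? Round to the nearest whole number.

210

A map distance of 21 map units corresponds to a recombination frequency of 0.210.
The F1 is + + / w v, so + v is a recombinant gamete class with expected frequency r/2 = 0.210/2 = 0.1050.
Expected number = 0.1050 × 2000 = 210.00 ≈ 210.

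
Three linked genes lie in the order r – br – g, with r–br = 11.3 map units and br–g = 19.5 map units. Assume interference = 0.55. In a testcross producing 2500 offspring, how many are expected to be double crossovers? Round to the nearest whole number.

Map distances give recombination frequencies of 0.113 and 0.195 for the two intervals.
With interference 0.55 (so coincidence = 0.45), expected double-crossover frequency = 0.113 × 0.195 × 0.45 = 0.00992.
Expected number = 0.00992 × 2500 = 24.79 ≈ 25.

25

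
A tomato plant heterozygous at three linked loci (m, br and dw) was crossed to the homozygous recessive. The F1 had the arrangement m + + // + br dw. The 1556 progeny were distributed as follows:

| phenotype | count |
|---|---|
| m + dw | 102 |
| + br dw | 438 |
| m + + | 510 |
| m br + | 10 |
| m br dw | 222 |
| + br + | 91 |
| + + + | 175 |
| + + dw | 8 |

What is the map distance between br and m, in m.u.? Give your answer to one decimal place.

The two rarest classes, m br + and + + dw, are the double crossovers. Comparing them with the parentals, only the br allele has switched, so br is the middle locus and the order is m – br – dw.
Crossovers in the m–br interval produce the single-crossover classes + + + and m br dw (175 + 222 = 397) plus the double crossovers (18).
RF(m–br) = (397 + 18) / 1556 = 415/1556 = 0.2667 → 26.7 m.u.

26.7 m.u.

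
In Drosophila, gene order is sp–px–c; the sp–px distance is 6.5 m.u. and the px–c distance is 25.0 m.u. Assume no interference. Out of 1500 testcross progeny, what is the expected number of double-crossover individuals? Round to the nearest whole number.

Map distances give recombination frequencies of 0.065 and 0.250 for the two intervals.
With no interference, expected double-crossover frequency = 0.065 × 0.250 = 0.01625.
Expected number = 0.01625 × 1500 = 24.38 ≈ 24.

24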